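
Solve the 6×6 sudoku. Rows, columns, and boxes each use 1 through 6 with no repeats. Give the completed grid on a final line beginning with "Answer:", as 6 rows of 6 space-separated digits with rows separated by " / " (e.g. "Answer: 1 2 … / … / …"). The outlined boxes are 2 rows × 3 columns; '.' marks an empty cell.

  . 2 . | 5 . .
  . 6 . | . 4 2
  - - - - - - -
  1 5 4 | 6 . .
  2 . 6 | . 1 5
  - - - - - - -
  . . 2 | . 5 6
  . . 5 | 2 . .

Step 1. [r6c5∈{3}] nothing but 3 survives at r6c5. So r6c5=3.
Step 2. [r6c6∈{1,4}] in col 6, 4 fits only at r6c6 ⇒ r6c6=4.
Step 3. [r1c6∈{1,3}] in col 6, 1 fits only at r1c6. So r1c6=1.
Step 4. [r5c2∈{1,3,4}] col 2 places 4 nowhere but r5c2 ⇒ r5c2=4.
Step 5. [r2c4∈{3}] r2c4's peers cover all but 3. So r2c4=3.
Step 6. [r1c3∈{3}] r1c3's peers cover all but 3 ⇒ r1c3=3.
Step 7. [r4c4∈{4}] only 4 remains possible at r4c4. So r4c4=4.
Step 8. [r6c1∈{6}] nothing but 6 survives at r6c1, so r6c1=6.
Step 9. [r6c2∈{1}] only 1 remains possible at r6c2. So r6c2=1.
Step 10. [r1c1∈{4}] r1c1 has the single candidate 4 ⇒ r1c1=4.
Step 11. [r1c5∈{6}] only 6 remains possible at r1c5, so r1c5=6.
Step 12. [r5c4∈{1}] r5c4 is down to just 1, so r5c4=1.
Step 13. [r5c1∈{3}] r5c1 has the single candidate 3, so r5c1=3.
Step 14. [r4c2∈{3}] only 3 remains possible at r4c2, so r4c2=3.
Step 15. [r2c1∈{5}] r2c1's peers cover all but 5 ⇒ r2c1=5.
Step 16. [r3c6∈{3}] nothing but 3 survives at r3c6. So r3c6=3.
Step 17. [r3c5∈{2}] only 2 remains possible at r3c5. So r3c5=2.
Step 18. [r2c3∈{1}] r2c3 is down to just 1. So r2c3=1.

Answer: 4 2 3 5 6 1 / 5 6 1 3 4 2 / 1 5 4 6 2 3 / 2 3 6 4 1 5 / 3 4 2 1 5 6 / 6 1 5 2 3 4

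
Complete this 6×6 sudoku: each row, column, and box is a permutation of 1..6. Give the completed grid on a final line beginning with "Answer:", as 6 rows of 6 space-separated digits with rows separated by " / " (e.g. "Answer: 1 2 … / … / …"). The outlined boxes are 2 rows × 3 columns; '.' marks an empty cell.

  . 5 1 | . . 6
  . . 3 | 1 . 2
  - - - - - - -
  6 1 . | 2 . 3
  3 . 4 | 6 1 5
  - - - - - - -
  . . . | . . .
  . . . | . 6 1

Step 1. [r5c5∈{2,3,4,5}] in col 5, 2 fits only at r5c5. So r5c5=2.
Step 2. [r2c1∈{4}] r2c1's peers cover all but 4 ⇒ r2c1=4.
Step 3. [r6c3∈{2,5}] in col 3, 2 fits only at r6c3. So r6c3=2.
Step 4. [r5c6∈{4}] only 4 remains possible at r5c6. So r5c6=4.
Step 5. [r6c1∈{5}] r6c1 has the single candidate 5. So r6c1=5.
Step 6. [r6c4∈{3}] nothing but 3 survives at r6c4. So r6c4=3.
Step 7. [r3c5∈{4}] r3c5's peers cover all but 4. So r3c5=4.
Step 8. [r5c2∈{3,6}] in row 5, 3 fits only at r5c2, so r5c2=3.
Step 9. [r4c2∈{2}] r4c2 is down to just 2. So r4c2=2.
Step 10. [r5c1∈{1}] nothing but 1 survives at r5c1, so r5c1=1.
Step 11. [r2c5∈{5}] r2c5's peers cover all but 5 ⇒ r2c5=5.
Step 12. [r3c3∈{5}] r3c3 is down to just 5 ⇒ r3c3=5.
Step 13. [r6c2∈{4}] r6c2's peers cover all but 4 ⇒ r6c2=4.
Step 14. [r1c5∈{3}] r1c5 has the single candidate 3. So r1c5=3.
Step 15. [r1c4∈{4}] only 4 remains possible at r1c4, so r1c4=4.
Step 16. [r1c1∈{2}] nothing but 2 survives at r1c1, so r1c1=2.
Step 17. [r5c4∈{5}] r5c4 has the single candidate 5 ⇒ r5c4=5.
Step 18. [r2c2∈{6}] only 6 remains possible at r2c2 ⇒ r2c2=6.
Step 19. [r5c3∈{6}] r5c3's peers cover all but 6, so r5c3=6.

Answer: 2 5 1 4 3 6 / 4 6 3 1 5 2 / 6 1 5 2 4 3 / 3 2 4 6 1 5 / 1 3 6 5 2 4 / 5 4 2 3 6 1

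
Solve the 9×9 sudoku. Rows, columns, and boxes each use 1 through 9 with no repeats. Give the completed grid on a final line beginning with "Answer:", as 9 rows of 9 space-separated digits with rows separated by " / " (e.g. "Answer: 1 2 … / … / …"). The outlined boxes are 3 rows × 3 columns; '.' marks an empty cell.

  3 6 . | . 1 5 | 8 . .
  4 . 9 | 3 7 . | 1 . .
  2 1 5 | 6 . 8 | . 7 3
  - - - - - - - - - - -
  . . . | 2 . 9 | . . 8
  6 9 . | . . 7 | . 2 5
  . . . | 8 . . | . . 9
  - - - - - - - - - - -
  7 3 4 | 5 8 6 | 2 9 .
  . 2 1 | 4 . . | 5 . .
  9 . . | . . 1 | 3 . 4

Step 1. [r6c6∈{3,4}] in col 6, 4 fits only at r6c6 ⇒ r6c6=4.
Step 2. [r4c2∈{4,5,7}] 4 has one home in col 2: r4c2 ⇒ r4c2=4.
Step 3. [r5c5∈{3}] r5c5's peers cover all but 3. So r5c5=3.
Step 4. [r6c2∈{5,7}] r6c2 is the only open cell in col 2 admitting 7, so r6c2=7.
Step 5. [r6c7∈{6}] only 6 remains possible at r6c7. So r6c7=6.
Step 6. [r8c1∈{8}] only 8 remains possible at r8c1, so r8c1=8.
Step 7. [r8c8∈{6}] nothing but 6 survives at r8c8 ⇒ r8c8=6.
Step 8. [r3c7∈{4,9}] across col 7, 9 lands solely at r3c7, so r3c7=9.
Step 9. [r6c5∈{5}] only 5 remains possible at r6c5. So r6c5=5.
Step 10. [r6c1∈{1}] only 1 remains possible at r6c1 ⇒ r6c1=1.
Step 11. [r4c3∈{3}] nothing but 3 survives at r4c3. So r4c3=3.
Step 12. [r2c6∈{2}] only 2 remains possible at r2c6, so r2c6=2.
Step 13. [r4c7∈{7}] only 7 remains possible at r4c7 ⇒ r4c7=7.
Step 14. [r8c6∈{3}] r8c6's peers cover all but 3 ⇒ r8c6=3.
Step 15. [r1c9∈{2}] r1c9 is down to just 2, so r1c9=2.
Step 16. [r2c8∈{5}] r2c8 is down to just 5. So r2c8=5.
Step 17. [r1c3∈{7}] r1c3 is down to just 7, so r1c3=7.
Step 18. [r1c8∈{4}] r1c8 has the single candidate 4. So r1c8=4.
Step 19. [r5c4∈{1}] only 1 remains possible at r5c4. So r5c4=1.
Step 20. [r4c5∈{6}] r4c5 is down to just 6. So r4c5=6.
Step 21. [r4c8∈{1}] r4c8 is down to just 1. So r4c8=1.
Step 22. [r7c9∈{1}] r7c9 has the single candidate 1 ⇒ r7c9=1.
Step 23. [r9c5∈{2}] only 2 remains possible at r9c5, so r9c5=2.
Step 24. [r4c1∈{5}] r4c1 is down to just 5. So r4c1=5.
Step 25. [r5c7∈{4}] r5c7's peers cover all but 4, so r5c7=4.
Step 26. [r8c9∈{7}] r8c9's peers cover all but 7, so r8c9=7.
Step 27. [r9c3∈{6}] nothing but 6 survives at r9c3 ⇒ r9c3=6.
Step 28. [r9c2∈{5}] r9c2's peers cover all but 5 ⇒ r9c2=5.
Step 29. [r8c5∈{9}] r8c5's peers cover all but 9 ⇒ r8c5=9.
Step 30. [r9c4∈{7}] r9c4 is down to just 7. So r9c4=7.
Step 31. [r3c5∈{4}] r3c5's peers cover all but 4, so r3c5=4.
Step 32. [r2c9∈{6}] r2c9's peers cover all but 6, so r2c9=6.
Step 33. [r5c3∈{8}] nothing but 8 survives at r5c3 ⇒ r5c3=8.
Step 34. [r2c2∈{8}] r2c2's peers cover all but 8, so r2c2=8.
Step 35. [r1c4∈{9}] nothing but 9 survives at r1c4 ⇒ r1c4=9.
Step 36. [r6c3∈{2}] nothing but 2 survives at r6c3 ⇒ r6c3=2.
Step 37. [r9c8∈{8}] nothing but 8 survives at r9c8, so r9c8=8.
Step 38. [r6c8∈{3}] nothing but 3 survives at r6c8 ⇒ r6c8=3.

Answer: 3 6 7 9 1 5 8 4 2 / 4 8 9 3 7 2 1 5 6 / 2 1 5 6 4 8 9 7 3 / 5 4 3 2 6 9 7 1 8 / 6 9 8 1 3 7 4 2 5 / 1 7 2 8 5 4 6 3 9 / 7 3 4 5 8 6 2 9 1 / 8 2 1 4 9 3 5 6 7 / 9 5 6 7 2 1 3 8 4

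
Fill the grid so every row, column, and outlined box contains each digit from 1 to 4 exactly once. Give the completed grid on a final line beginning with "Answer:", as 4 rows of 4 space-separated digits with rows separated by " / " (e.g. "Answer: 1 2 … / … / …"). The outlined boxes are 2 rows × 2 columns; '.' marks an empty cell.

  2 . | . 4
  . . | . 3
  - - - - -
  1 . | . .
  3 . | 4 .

Step 1. [r3c4∈{2}] r3c4's peers cover all but 2, so r3c4=2.
Step 2. [r1c3∈{1}] only 1 remains possible at r1c3 ⇒ r1c3=1.
Step 3. [r3c2∈{4}] nothing but 4 survives at r3c2, so r3c2=4.
Step 4. [r2c1∈{4}] r2c1's peers cover all but 4, so r2c1=4.
Step 5. [r4c4∈{1}] r4c4 is down to just 1 ⇒ r4c4=1.
Step 6. [r4c2∈{2}] r4c2 has the single candidate 2. So r4c2=2.
Step 7. [r2c2∈{1}] r2c2's peers cover all but 1 ⇒ r2c2=1.
Step 8. [r3c3∈{3}] r3c3's peers cover all but 3. So r3c3=3.
Step 9. [r1c2∈{3}] r1c2 has the single candidate 3 ⇒ r1c2=3.
Step 10. [r2c3∈{2}] nothing but 2 survives at r2c3, so r2c3=2.

Answer: 2 3 1 4 / 4 1 2 3 / 1 4 3 2 / 3 2 4 1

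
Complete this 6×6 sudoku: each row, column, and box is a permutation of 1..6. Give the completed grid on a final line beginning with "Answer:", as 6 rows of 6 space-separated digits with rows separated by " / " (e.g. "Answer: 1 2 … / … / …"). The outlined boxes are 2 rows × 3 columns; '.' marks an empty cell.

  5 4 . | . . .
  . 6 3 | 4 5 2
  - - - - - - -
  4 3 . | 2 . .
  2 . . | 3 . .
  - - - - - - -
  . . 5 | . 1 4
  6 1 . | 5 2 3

Step 1. [r3c5∈{6}] r3c5 has the single candidate 6. So r3c5=6.
Step 2. [r1c4∈{1,6}] 1 has one home in col 4: r1c4. So r1c4=1.
Step 3. [r3c6∈{1,5}] in row 3, 5 fits only at r3c6, so r3c6=5.
Step 4. [r4c6∈{1}] nothing but 1 survives at r4c6 ⇒ r4c6=1.
Step 5. [r1c3∈{2}] only 2 remains possible at r1c3, so r1c3=2.
Step 6. [r2c1∈{1}] r2c1's peers cover all but 1 ⇒ r2c1=1.
Step 7. [r1c5∈{3}] only 3 remains possible at r1c5. So r1c5=3.
Step 8. [r3c3∈{1}] only 1 remains possible at r3c3 ⇒ r3c3=1.
Step 9. [r5c2∈{2}] r5c2's peers cover all but 2. So r5c2=2.
Step 10. [r5c1∈{3}] nothing but 3 survives at r5c1. So r5c1=3.
Step 11. [r6c3∈{4}] nothing but 4 survives at r6c3 ⇒ r6c3=4.
Step 12. [r4c3∈{6}] nothing but 6 survives at r4c3 ⇒ r4c3=6.
Step 13. [r4c2∈{5}] r4c2's peers cover all but 5 ⇒ r4c2=5.
Step 14. [r5c4∈{6}] r5c4's peers cover all but 6. So r5c4=6.
Step 15. [r1c6∈{6}] only 6 remains possible at r1c6, so r1c6=6.
Step 16. [r4c5∈{4}] r4c5 is down to just 4, so r4c5=4.

Answer: 5 4 2 1 3 6 / 1 6 3 4 5 2 / 4 3 1 2 6 5 / 2 5 6 3 4 1 / 3 2 5 6 1 4 / 6 1 4 5 2 3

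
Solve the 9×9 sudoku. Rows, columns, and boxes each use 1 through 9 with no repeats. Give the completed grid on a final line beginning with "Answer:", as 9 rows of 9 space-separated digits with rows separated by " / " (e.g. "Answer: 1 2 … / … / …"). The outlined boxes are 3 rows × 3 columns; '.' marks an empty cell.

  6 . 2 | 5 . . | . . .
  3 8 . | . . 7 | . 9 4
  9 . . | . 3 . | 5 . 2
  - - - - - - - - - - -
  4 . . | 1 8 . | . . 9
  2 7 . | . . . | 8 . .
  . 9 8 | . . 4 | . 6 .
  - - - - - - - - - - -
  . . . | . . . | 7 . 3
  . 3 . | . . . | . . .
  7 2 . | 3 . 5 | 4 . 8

Step 1. [r9c8∈{1}] r9c8's peers cover all but 1 ⇒ r9c8=1.
Step 2. [r6c7∈{1,2,3}] in row 6, 3 fits only at r6c7 ⇒ r6c7=3.
Step 3. [r8c7∈{2,6,9}] across col 7, 9 lands solely at r8c7, so r8c7=9.
Step 4. [r2c3∈{1,5}] 5 has one home in row 2: r2c3 ⇒ r2c3=5.
Step 5. [r4c8∈{2,5,7}] row 4 places 7 nowhere but r4c8, so r4c8=7.
Step 6. [r8c9∈{5,6}] r8c9 is the only open cell in col 9 admitting 6, so r8c9=6.
Step 7. [r1c7∈{1}] r1c7 is down to just 1. So r1c7=1.
Step 8. [r2c5∈{1,2,6}] 1 has one home in row 2: r2c5 ⇒ r2c5=1.
Step 9. [r1c2∈{4}] r1c2's peers cover all but 4. So r1c2=4.
Step 10. [r1c5∈{9}] only 9 remains possible at r1c5 ⇒ r1c5=9.
Step 11. [r1c6∈{8}] r1c6 has the single candidate 8, so r1c6=8.
Step 12. [r3c6∈{6}] r3c6 has the single candidate 6 ⇒ r3c6=6.
Step 13. [r9c5∈{6}] r9c5's peers cover all but 6, so r9c5=6.
Step 14. [r5c5∈{5}] only 5 remains possible at r5c5, so r5c5=5.
Step 15. [r4c2∈{5,6}] in row 4, 5 fits only at r4c2, so r4c2=5.
Step 16. [r6c1∈{1}] only 1 remains possible at r6c1 ⇒ r6c1=1.
Step 17. [r4c3∈{3,6}] row 4 places 6 nowhere but r4c3 ⇒ r4c3=6.
Step 18. [r2c4∈{2}] r2c4 is down to just 2. So r2c4=2.
Step 19. [r6c5∈{2,7}] in row 6, 2 fits only at r6c5 ⇒ r6c5=2.
Step 20. [r7c5∈{4}] r7c5 has the single candidate 4, so r7c5=4.
Step 21. [r3c2∈{1}] nothing but 1 survives at r3c2 ⇒ r3c2=1.
Step 22. [r5c3∈{3}] r5c3's peers cover all but 3 ⇒ r5c3=3.
Step 23. [r5c6∈{9}] nothing but 9 survives at r5c6 ⇒ r5c6=9.
Step 24. [r7c4∈{8,9}] 9 has one home in col 4: r7c4. So r7c4=9.
Step 25. [r7c3∈{1}] r7c3's peers cover all but 1, so r7c3=1.
Step 26. [r7c6∈{2}] only 2 remains possible at r7c6 ⇒ r7c6=2.
Step 27. [r7c1∈{5,8}] r7c1 is the only open cell in row 7 admitting 8. So r7c1=8.
Step 28. [r8c8∈{2,5}] across row 8, 2 lands solely at r8c8, so r8c8=2.
Step 29. [r8c5∈{7}] r8c5 is down to just 7, so r8c5=7.
Step 30. [r3c3∈{7}] r3c3's peers cover all but 7, so r3c3=7.
Step 31. [r7c2∈{6}] nothing but 6 survives at r7c2 ⇒ r7c2=6.
Step 32. [r8c3∈{4}] r8c3's peers cover all but 4, so r8c3=4.
Step 33. [r8c6∈{1}] r8c6 is down to just 1 ⇒ r8c6=1.
Step 34. [r8c1∈{5}] only 5 remains possible at r8c1. So r8c1=5.
Step 35. [r2c7∈{6}] r2c7 is down to just 6, so r2c7=6.
Step 36. [r6c4∈{7}] nothing but 7 survives at r6c4 ⇒ r6c4=7.
Step 37. [r6c9∈{5}] r6c9 has the single candidate 5. So r6c9=5.
Step 38. [r5c8∈{4}] only 4 remains possible at r5c8, so r5c8=4.
Step 39. [r7c8∈{5}] r7c8 is down to just 5 ⇒ r7c8=5.
Step 40. [r5c9∈{1}] nothing but 1 survives at r5c9. So r5c9=1.
Step 41. [r1c9∈{7}] only 7 remains possible at r1c9 ⇒ r1c9=7.
Step 42. [r4c7∈{2}] r4c7's peers cover all but 2 ⇒ r4c7=2.
Step 43. [r4c6∈{3}] r4c6's peers cover all but 3, so r4c6=3.
Step 44. [r1c8∈{3}] r1c8 is down to just 3 ⇒ r1c8=3.
Step 45. [r3c4∈{4}] r3c4 has the single candidate 4, so r3c4=4.
Step 46. [r8c4∈{8}] only 8 remains possible at r8c4 ⇒ r8c4=8.
Step 47. [r3c8∈{8}] r3c8's peers cover all but 8. So r3c8=8.
Step 48. [r5c4∈{6}] r5c4's peers cover all but 6. So r5c4=6.
Step 49. [r9c3∈{9}] r9c3's peers cover all but 9. So r9c3=9.

Answer: 6 4 2 5 9 8 1 3 7 / 3 8 5 2 1 7 6 9 4 / 9 1 7 4 3 6 5 8 2 / 4 5 6 1 8 3 2 7 9 / 2 7 3 6 5 9 8 4 1 / 1 9 8 7 2 4 3 6 5 / 8 6 1 9 4 2 7 5 3 / 5 3 4 8 7 1 9 2 6 / 7 2 9 3 6 5 4 1 8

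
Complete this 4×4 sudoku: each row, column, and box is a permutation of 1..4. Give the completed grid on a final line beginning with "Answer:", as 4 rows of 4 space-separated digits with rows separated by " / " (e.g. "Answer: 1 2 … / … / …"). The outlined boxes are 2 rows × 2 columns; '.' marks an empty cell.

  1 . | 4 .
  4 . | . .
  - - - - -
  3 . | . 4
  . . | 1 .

Step 1. [r2c3∈{2,3}] across col 3, 3 lands solely at r2c3 ⇒ r2c3=3.
Step 2. [r2c2∈{2}] r2c2 has the single candidate 2, so r2c2=2.
Step 3. [r3c3∈{2}] only 2 remains possible at r3c3 ⇒ r3c3=2.
Step 4. [r4c2∈{4}] r4c2 is down to just 4 ⇒ r4c2=4.
Step 5. [r1c4∈{2}] nothing but 2 survives at r1c4. So r1c4=2.
Step 6. [r4c1∈{2}] nothing but 2 survives at r4c1 ⇒ r4c1=2.
Step 7. [r2c4∈{1}] only 1 remains possible at r2c4. So r2c4=1.
Step 8. [r4c4∈{3}] r4c4's peers cover all but 3 ⇒ r4c4=3.
Step 9. [r1c2∈{3}] nothing but 3 survives at r1c2 ⇒ r1c2=3.
Step 10. [r3c2∈{1}] r3c2's peers cover all but 1. So r3c2=1.

Answer: 1 3 4 2 / 4 2 3 1 / 3 1 2 4 / 2 4 1 3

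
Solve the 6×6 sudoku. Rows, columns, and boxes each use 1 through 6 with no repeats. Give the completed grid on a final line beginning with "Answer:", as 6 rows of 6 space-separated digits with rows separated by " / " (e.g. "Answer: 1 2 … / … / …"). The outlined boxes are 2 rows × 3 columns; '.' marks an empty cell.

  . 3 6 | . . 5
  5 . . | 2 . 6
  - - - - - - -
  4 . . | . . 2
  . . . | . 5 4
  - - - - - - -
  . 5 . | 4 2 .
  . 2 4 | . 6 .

Step 1. [r1c4∈{1}] nothing but 1 survives at r1c4. So r1c4=1.
Step 2. [r2c3∈{1}] r2c3's peers cover all but 1. So r2c3=1.
Step 3. [r5c3∈{3}] r5c3 has the single candidate 3 ⇒ r5c3=3.
Step 4. [r4c1∈{1,2,3,6}] across col 1, 3 lands solely at r4c1, so r4c1=3.
Step 5. [r4c2∈{1,6}] across row 4, 1 lands solely at r4c2, so r4c2=1.
Step 6. [r5c6∈{1}] r5c6 is down to just 1 ⇒ r5c6=1.
Step 7. [r2c5∈{3,4}] in row 2, 3 fits only at r2c5, so r2c5=3.
Step 8. [r3c4∈{3,6}] r3c4 is the only open cell in row 3 admitting 3 ⇒ r3c4=3.
Step 9. [r1c5∈{4}] r1c5 is down to just 4. So r1c5=4.
Step 10. [r6c4∈{5}] nothing but 5 survives at r6c4 ⇒ r6c4=5.
Step 11. [r6c1∈{1}] nothing but 1 survives at r6c1. So r6c1=1.
Step 12. [r4c3∈{2}] r4c3 is down to just 2 ⇒ r4c3=2.
Step 13. [r2c2∈{4}] r2c2's peers cover all but 4. So r2c2=4.
Step 14. [r5c1∈{6}] r5c1's peers cover all but 6 ⇒ r5c1=6.
Step 15. [r6c6∈{3}] r6c6 has the single candidate 3 ⇒ r6c6=3.
Step 16. [r1c1∈{2}] r1c1 is down to just 2, so r1c1=2.
Step 17. [r3c2∈{6}] r3c2 is down to just 6, so r3c2=6.
Step 18. [r4c4∈{6}] r4c4 is down to just 6, so r4c4=6.
Step 19. [r3c5∈{1}] r3c5 is down to just 1 ⇒ r3c5=1.
Step 20. [r3c3∈{5}] r3c3 is down to just 5, so r3c3=5.

Answer: 2 3 6 1 4 5 / 5 4 1 2 3 6 / 4 6 5 3 1 2 / 3 1 2 6 5 4 / 6 5 3 4 2 1 / 1 2 4 5 6 3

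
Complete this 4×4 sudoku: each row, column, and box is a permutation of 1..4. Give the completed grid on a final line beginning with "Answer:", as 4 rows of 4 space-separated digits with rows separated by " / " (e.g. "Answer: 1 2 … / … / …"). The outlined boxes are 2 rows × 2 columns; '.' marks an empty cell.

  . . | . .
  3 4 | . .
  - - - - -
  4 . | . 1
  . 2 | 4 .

Step 1. [r3c3∈{2,3}] 2 has one home in row 3: r3c3. So r3c3=2.
Step 2. [r1c3∈{1,3}] col 3 places 3 nowhere but r1c3, so r1c3=3.
Step 3. [r1c1∈{1,2}] across col 1, 2 lands solely at r1c1. So r1c1=2.
Step 4. [r2c3∈{1}] r2c3 is down to just 1 ⇒ r2c3=1.
Step 5. [r4c4∈{3}] nothing but 3 survives at r4c4, so r4c4=3.
Step 6. [r3c2∈{3}] only 3 remains possible at r3c2. So r3c2=3.
Step 7. [r4c1∈{1}] r4c1 is down to just 1 ⇒ r4c1=1.
Step 8. [r2c4∈{2}] r2c4 is down to just 2, so r2c4=2.
Step 9. [r1c2∈{1}] only 1 remains possible at r1c2 ⇒ r1c2=1.
Step 10. [r1c4∈{4}] r1c4 is down to just 4, so r1c4=4.

Answer: 2 1 3 4 / 3 4 1 2 / 4 3 2 1 / 1 2 4 3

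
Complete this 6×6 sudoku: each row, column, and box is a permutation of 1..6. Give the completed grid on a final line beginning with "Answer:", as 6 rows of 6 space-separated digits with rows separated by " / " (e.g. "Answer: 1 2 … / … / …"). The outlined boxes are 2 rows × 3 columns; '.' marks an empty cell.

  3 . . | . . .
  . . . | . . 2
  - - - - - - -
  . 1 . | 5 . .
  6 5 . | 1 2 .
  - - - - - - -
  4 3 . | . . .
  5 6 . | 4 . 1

Step 1. [r1c4∈{6}] only 6 remains possible at r1c4, so r1c4=6.
Step 2. [r2c2∈{4}] r2c2 is down to just 4, so r2c2=4.
Step 3. [r5c3∈{1,2}] across row 5, 1 lands solely at r5c3, so r5c3=1.
Step 4. [r1c5∈{1,4,5}] r1c5 is the only open cell in row 1 admitting 1 ⇒ r1c5=1.
Step 5. [r3c5∈{3,4,6}] in col 5, 4 fits only at r3c5 ⇒ r3c5=4.
Step 6. [r6c3∈{2}] r6c3 has the single candidate 2. So r6c3=2.
Step 7. [r4c6∈{3}] r4c6's peers cover all but 3 ⇒ r4c6=3.
Step 8. [r1c3∈{5}] r1c3 has the single candidate 5, so r1c3=5.
Step 9. [r2c5∈{3,5}] 5 has one home in row 2: r2c5 ⇒ r2c5=5.
Step 10. [r5c5∈{6}] r5c5's peers cover all but 6, so r5c5=6.
Step 11. [r4c3∈{4}] r4c3's peers cover all but 4. So r4c3=4.
Step 12. [r2c1∈{1}] nothing but 1 survives at r2c1, so r2c1=1.
Step 13. [r2c3∈{6}] nothing but 6 survives at r2c3. So r2c3=6.
Step 14. [r3c3∈{3}] nothing but 3 survives at r3c3 ⇒ r3c3=3.
Step 15. [r3c6∈{6}] r3c6 has the single candidate 6 ⇒ r3c6=6.
Step 16. [r5c6∈{5}] nothing but 5 survives at r5c6 ⇒ r5c6=5.
Step 17. [r3c1∈{2}] r3c1's peers cover all but 2 ⇒ r3c1=2.
Step 18. [r2c4∈{3}] r2c4's peers cover all but 3. So r2c4=3.
Step 19. [r1c2∈{2}] r1c2 has the single candidate 2 ⇒ r1c2=2.
Step 20. [r6c5∈{3}] only 3 remains possible at r6c5, so r6c5=3.
Step 21. [r5c4∈{2}] only 2 remains possible at r5c4 ⇒ r5c4=2.
Step 22. [r1c6∈{4}] nothing but 4 survives at r1c6, so r1c6=4.

Answer: 3 2 5 6 1 4 / 1 4 6 3 5 2 / 2 1 3 5 4 6 / 6 5 4 1 2 3 / 4 3 1 2 6 5 / 5 6 2 4 3 1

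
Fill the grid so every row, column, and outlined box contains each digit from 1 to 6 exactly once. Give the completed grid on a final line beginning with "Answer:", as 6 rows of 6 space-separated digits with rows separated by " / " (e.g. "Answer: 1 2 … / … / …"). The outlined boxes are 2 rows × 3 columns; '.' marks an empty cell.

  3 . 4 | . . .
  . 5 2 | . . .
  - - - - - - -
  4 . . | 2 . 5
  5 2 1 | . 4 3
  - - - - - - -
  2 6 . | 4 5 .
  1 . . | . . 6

Step 1. [r6c4∈{3}] r6c4 is down to just 3, so r6c4=3.
Step 2. [r4c4∈{6}] nothing but 6 survives at r4c4, so r4c4=6.
Step 3. [r2c4∈{1}] r2c4 is down to just 1, so r2c4=1.
Step 4. [r1c5∈{2,6}] across row 1, 6 lands solely at r1c5. So r1c5=6.
Step 5. [r5c3∈{3}] nothing but 3 survives at r5c3. So r5c3=3.
Step 6. [r6c5∈{2}] only 2 remains possible at r6c5, so r6c5=2.
Step 7. [r1c6∈{2}] r1c6 has the single candidate 2. So r1c6=2.
Step 8. [r3c3∈{6}] nothing but 6 survives at r3c3, so r3c3=6.
Step 9. [r1c4∈{5}] only 5 remains possible at r1c4. So r1c4=5.
Step 10. [r5c6∈{1}] r5c6 has the single candidate 1. So r5c6=1.
Step 11. [r2c5∈{3}] r2c5 has the single candidate 3 ⇒ r2c5=3.
Step 12. [r3c5∈{1}] only 1 remains possible at r3c5. So r3c5=1.
Step 13. [r6c3∈{5}] r6c3's peers cover all but 5, so r6c3=5.
Step 14. [r3c2∈{3}] r3c2 is down to just 3 ⇒ r3c2=3.
Step 15. [r2c6∈{4}] r2c6 is down to just 4 ⇒ r2c6=4.
Step 16. [r1c2∈{1}] r1c2 is down to just 1, so r1c2=1.
Step 17. [r2c1∈{6}] r2c1 is down to just 6. So r2c1=6.
Step 18. [r6c2∈{4}] r6c2's peers cover all but 4, so r6c2=4.

Answer: 3 1 4 5 6 2 / 6 5 2 1 3 4 / 4 3 6 2 1 5 / 5 2 1 6 4 3 / 2 6 3 4 5 1 / 1 4 5 3 2 6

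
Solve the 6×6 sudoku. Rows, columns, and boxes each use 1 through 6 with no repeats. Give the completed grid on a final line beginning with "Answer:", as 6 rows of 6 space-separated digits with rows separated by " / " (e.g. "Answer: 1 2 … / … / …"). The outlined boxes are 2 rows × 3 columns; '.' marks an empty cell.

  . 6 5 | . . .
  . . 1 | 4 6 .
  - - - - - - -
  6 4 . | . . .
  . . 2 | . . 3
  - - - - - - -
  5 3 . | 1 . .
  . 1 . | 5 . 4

Step 1. [r5c5∈{2}] only 2 remains possible at r5c5, so r5c5=2.
Step 2. [r1c4∈{2,3}] 3 has one home in col 4: r1c4 ⇒ r1c4=3.
Step 3. [r1c5∈{1}] r1c5's peers cover all but 1, so r1c5=1.
Step 4. [r1c6∈{2}] only 2 remains possible at r1c6 ⇒ r1c6=2.
Step 5. [r3c5∈{5}] nothing but 5 survives at r3c5, so r3c5=5.
Step 6. [r2c1∈{2,3}] row 2 places 3 nowhere but r2c1, so r2c1=3.
Step 7. [r6c3∈{6}] only 6 remains possible at r6c3, so r6c3=6.
Step 8. [r6c5∈{3}] only 3 remains possible at r6c5. So r6c5=3.
Step 9. [r4c1∈{1}] only 1 remains possible at r4c1, so r4c1=1.
Step 10. [r3c4∈{2}] r3c4's peers cover all but 2. So r3c4=2.
Step 11. [r1c1∈{4}] r1c1 has the single candidate 4. So r1c1=4.
Step 12. [r2c2∈{2}] r2c2's peers cover all but 2. So r2c2=2.
Step 13. [r3c6∈{1}] nothing but 1 survives at r3c6. So r3c6=1.
Step 14. [r3c3∈{3}] r3c3 has the single candidate 3. So r3c3=3.
Step 15. [r4c2∈{5}] r4c2 has the single candidate 5. So r4c2=5.
Step 16. [r2c6∈{5}] nothing but 5 survives at r2c6 ⇒ r2c6=5.
Step 17. [r5c3∈{4}] r5c3 is down to just 4 ⇒ r5c3=4.
Step 18. [r6c1∈{2}] r6c1's peers cover all but 2 ⇒ r6c1=2.
Step 19. [r4c5∈{4}] only 4 remains possible at r4c5, so r4c5=4.
Step 20. [r4c4∈{6}] r4c4 has the single candidate 6, so r4c4=6.
Step 21. [r5c6∈{6}] r5c6's peers cover all but 6, so r5c6=6.

Answer: 4 6 5 3 1 2 / 3 2 1 4 6 5 / 6 4 3 2 5 1 / 1 5 2 6 4 3 / 5 3 4 1 2 6 / 2 1 6 5 3 4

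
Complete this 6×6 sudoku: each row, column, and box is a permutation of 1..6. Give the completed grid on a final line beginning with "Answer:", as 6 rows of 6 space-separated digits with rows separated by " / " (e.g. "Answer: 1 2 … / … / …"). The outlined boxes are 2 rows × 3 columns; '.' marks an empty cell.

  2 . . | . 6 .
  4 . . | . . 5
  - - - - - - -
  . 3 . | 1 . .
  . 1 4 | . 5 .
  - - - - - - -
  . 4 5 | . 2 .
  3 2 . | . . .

Step 1. [r2c5∈{1,3}] 3 has one home in col 5: r2c5 ⇒ r2c5=3.
Step 2. [r4c1∈{6}] r4c1 is down to just 6. So r4c1=6.
Step 3. [r1c6∈{1,4}] box 2 places 1 nowhere but r1c6 ⇒ r1c6=1.
Step 4. [r3c6∈{2,4,6}] row 3 places 6 nowhere but r3c6, so r3c6=6.
Step 5. [r6c3∈{1,6}] box 5 places 6 nowhere but r6c3 ⇒ r6c3=6.
Step 6. [r6c6∈{4}] r6c6's peers cover all but 4. So r6c6=4.
Step 7. [r4c6∈{2,3}] col 6 places 2 nowhere but r4c6 ⇒ r4c6=2.
Step 8. [r5c4∈{3,6}] in row 5, 6 fits only at r5c4 ⇒ r5c4=6.
Step 9. [r3c3∈{2}] r3c3's peers cover all but 2, so r3c3=2.
Step 10. [r2c4∈{2}] nothing but 2 survives at r2c4 ⇒ r2c4=2.
Step 11. [r6c4∈{5}] r6c4 is down to just 5 ⇒ r6c4=5.
Step 12. [r5c1∈{1}] r5c1's peers cover all but 1, so r5c1=1.
Step 13. [r5c6∈{3}] r5c6's peers cover all but 3 ⇒ r5c6=3.
Step 14. [r6c5∈{1}] r6c5's peers cover all but 1. So r6c5=1.
Step 15. [r1c2∈{5}] only 5 remains possible at r1c2, so r1c2=5.
Step 16. [r3c5∈{4}] only 4 remains possible at r3c5, so r3c5=4.
Step 17. [r1c4∈{4}] only 4 remains possible at r1c4 ⇒ r1c4=4.
Step 18. [r3c1∈{5}] nothing but 5 survives at r3c1. So r3c1=5.
Step 19. [r2c2∈{6}] r2c2 has the single candidate 6 ⇒ r2c2=6.
Step 20. [r4c4∈{3}] r4c4's peers cover all but 3. So r4c4=3.
Step 21. [r1c3∈{3}] nothing but 3 survives at r1c3, so r1c3=3.
Step 22. [r2c3∈{1}] r2c3 has the single candidate 1. So r2c3=1.

Answer: 2 5 3 4 6 1 / 4 6 1 2 3 5 / 5 3 2 1 4 6 / 6 1 4 3 5 2 / 1 4 5 6 2 3 / 3 2 6 5 1 4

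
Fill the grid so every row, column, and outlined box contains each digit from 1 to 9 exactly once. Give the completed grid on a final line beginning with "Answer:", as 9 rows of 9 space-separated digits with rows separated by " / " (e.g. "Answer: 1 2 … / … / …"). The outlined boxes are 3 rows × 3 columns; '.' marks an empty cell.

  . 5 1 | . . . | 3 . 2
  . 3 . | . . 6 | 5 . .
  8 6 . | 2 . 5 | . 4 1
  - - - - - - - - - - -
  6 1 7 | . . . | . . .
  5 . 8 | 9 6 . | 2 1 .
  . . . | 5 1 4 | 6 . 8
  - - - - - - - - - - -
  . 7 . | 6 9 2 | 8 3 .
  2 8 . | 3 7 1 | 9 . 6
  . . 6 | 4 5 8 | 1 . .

Step 1. [r7c9∈{4,5}] 4 has one home in box 9: r7c9 ⇒ r7c9=4.
Step 2. [r6c8∈{7,9}] across row 6, 7 lands solely at r6c8 ⇒ r6c8=7.
Step 3. [r3c3∈{9}] r3c3's peers cover all but 9 ⇒ r3c3=9.
Step 4. [r4c6∈{3}] nothing but 3 survives at r4c6 ⇒ r4c6=3.
Step 5. [r4c4∈{8}] r4c4's peers cover all but 8. So r4c4=8.
Step 6. [r1c4∈{7}] only 7 remains possible at r1c4. So r1c4=7.
Step 7. [r1c1∈{4}] only 4 remains possible at r1c1 ⇒ r1c1=4.
Step 8. [r1c8∈{6,8,9}] row 1 places 6 nowhere but r1c8. So r1c8=6.
Step 9. [r6c2∈{2,9}] in col 2, 2 fits only at r6c2 ⇒ r6c2=2.
Step 10. [r2c8∈{8,9}] 8 has one home in col 8: r2c8, so r2c8=8.
Step 11. [r2c9∈{7,9}] in row 2, 9 fits only at r2c9, so r2c9=9.
Step 12. [r8c8∈{5}] r8c8's peers cover all but 5 ⇒ r8c8=5.
Step 13. [r9c1∈{3,9}] r9c1 is the only open cell in row 9 admitting 3 ⇒ r9c1=3.
Step 14. [r2c4∈{1}] only 1 remains possible at r2c4 ⇒ r2c4=1.
Step 15. [r2c5∈{4}] only 4 remains possible at r2c5, so r2c5=4.
Step 16. [r1c6∈{9}] only 9 remains possible at r1c6. So r1c6=9.
Step 17. [r3c7∈{7}] r3c7 has the single candidate 7 ⇒ r3c7=7.
Step 18. [r2c3∈{2}] r2c3's peers cover all but 2. So r2c3=2.
Step 19. [r4c9∈{5}] nothing but 5 survives at r4c9 ⇒ r4c9=5.
Step 20. [r5c9∈{3}] r5c9's peers cover all but 3 ⇒ r5c9=3.
Step 21. [r7c3∈{5}] r7c3 has the single candidate 5 ⇒ r7c3=5.
Step 22. [r9c8∈{2}] r9c8's peers cover all but 2, so r9c8=2.
Step 23. [r6c3∈{3}] r6c3's peers cover all but 3, so r6c3=3.
Step 24. [r4c5∈{2}] r4c5 is down to just 2 ⇒ r4c5=2.
Step 25. [r1c5∈{8}] r1c5's peers cover all but 8, so r1c5=8.
Step 26. [r9c2∈{9}] r9c2's peers cover all but 9 ⇒ r9c2=9.
Step 27. [r5c6∈{7}] r5c6 is down to just 7, so r5c6=7.
Step 28. [r6c1∈{9}] r6c1's peers cover all but 9. So r6c1=9.
Step 29. [r5c2∈{4}] r5c2 is down to just 4. So r5c2=4.
Step 30. [r8c3∈{4}] r8c3 has the single candidate 4. So r8c3=4.
Step 31. [r3c5∈{3}] r3c5's peers cover all but 3, so r3c5=3.
Step 32. [r4c8∈{9}] nothing but 9 survives at r4c8 ⇒ r4c8=9.
Step 33. [r9c9∈{7}] r9c9's peers cover all but 7. So r9c9=7.
Step 34. [r2c1∈{7}] r2c1 has the single candidate 7, so r2c1=7.
Step 35. [r7c1∈{1}] only 1 remains possible at r7c1. So r7c1=1.
Step 36. [r4c7∈{4}] r4c7's peers cover all but 4, so r4c7=4.

Answer: 4 5 1 7 8 9 3 6 2 / 7 3 2 1 4 6 5 8 9 / 8 6 9 2 3 5 7 4 1 / 6 1 7 8 2 3 4 9 5 / 5 4 8 9 6 7 2 1 3 / 9 2 3 5 1 4 6 7 8 / 1 7 5 6 9 2 8 3 4 / 2 8 4 3 7 1 9 5 6 / 3 9 6 4 5 8 1 2 7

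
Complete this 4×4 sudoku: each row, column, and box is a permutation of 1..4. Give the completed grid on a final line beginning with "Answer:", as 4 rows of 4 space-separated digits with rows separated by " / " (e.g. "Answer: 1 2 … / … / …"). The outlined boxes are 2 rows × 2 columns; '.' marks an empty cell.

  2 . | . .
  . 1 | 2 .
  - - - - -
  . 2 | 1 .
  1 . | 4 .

Step 1. [r3c4∈{3}] nothing but 3 survives at r3c4. So r3c4=3.
Step 2. [r1c2∈{3,4}] r1c2 is the only open cell in col 2 admitting 4, so r1c2=4.
Step 3. [r4c2∈{3}] r4c2's peers cover all but 3, so r4c2=3.
Step 4. [r2c1∈{3}] only 3 remains possible at r2c1 ⇒ r2c1=3.
Step 5. [r4c4∈{2}] r4c4's peers cover all but 2. So r4c4=2.
Step 6. [r2c4∈{4}] r2c4 has the single candidate 4, so r2c4=4.
Step 7. [r3c1∈{4}] nothing but 4 survives at r3c1. So r3c1=4.
Step 8. [r1c3∈{3}] r1c3 has the single candidate 3, so r1c3=3.
Step 9. [r1c4∈{1}] only 1 remains possible at r1c4 ⇒ r1c4=1.

Answer: 2 4 3 1 / 3 1 2 4 / 4 2 1 3 / 1 3 4 2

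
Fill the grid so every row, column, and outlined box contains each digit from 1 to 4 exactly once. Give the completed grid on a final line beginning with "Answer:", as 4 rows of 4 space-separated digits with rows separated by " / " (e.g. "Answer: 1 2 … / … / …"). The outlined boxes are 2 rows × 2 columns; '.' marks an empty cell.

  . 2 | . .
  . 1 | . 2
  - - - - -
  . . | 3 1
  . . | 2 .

Step 1. [r2c3∈{4}] r2c3 has the single candidate 4. So r2c3=4.
Step 2. [r1c1∈{3,4}] in row 1, 4 fits only at r1c1 ⇒ r1c1=4.
Step 3. [r4c2∈{3,4}] r4c2 is the only open cell in col 2 admitting 3. So r4c2=3.
Step 4. [r1c3∈{1}] r1c3 has the single candidate 1 ⇒ r1c3=1.
Step 5. [r3c1∈{2}] r3c1 is down to just 2. So r3c1=2.
Step 6. [r1c4∈{3}] nothing but 3 survives at r1c4 ⇒ r1c4=3.
Step 7. [r4c4∈{4}] r4c4's peers cover all but 4, so r4c4=4.
Step 8. [r3c2∈{4}] r3c2 is down to just 4. So r3c2=4.
Step 9. [r4c1∈{1}] r4c1 is down to just 1. So r4c1=1.
Step 10. [r2c1∈{3}] r2c1 has the single candidate 3. So r2c1=3.

Answer: 4 2 1 3 / 3 1 4 2 / 2 4 3 1 / 1 3 2 4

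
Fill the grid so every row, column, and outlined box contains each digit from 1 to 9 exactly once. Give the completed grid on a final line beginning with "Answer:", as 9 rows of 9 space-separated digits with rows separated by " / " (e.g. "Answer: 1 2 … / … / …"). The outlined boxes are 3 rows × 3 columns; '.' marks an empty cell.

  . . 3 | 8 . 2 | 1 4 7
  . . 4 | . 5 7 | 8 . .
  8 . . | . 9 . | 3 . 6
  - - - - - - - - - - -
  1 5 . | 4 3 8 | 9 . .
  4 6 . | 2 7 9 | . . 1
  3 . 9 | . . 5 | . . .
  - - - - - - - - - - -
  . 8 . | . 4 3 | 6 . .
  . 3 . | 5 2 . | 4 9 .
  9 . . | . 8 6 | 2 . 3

Step 1. [r3c4∈{1}] r3c4 is down to just 1, so r3c4=1.
Step 2. [r2c8∈{2}] r2c8 has the single candidate 2 ⇒ r2c8=2.
Step 3. [r3c8∈{5}] r3c8's peers cover all but 5, so r3c8=5.
Step 4. [r9c4∈{7}] nothing but 7 survives at r9c4, so r9c4=7.
Step 5. [r7c8∈{1,7}] in box 9, 7 fits only at r7c8, so r7c8=7.
Step 6. [r7c3∈{1,2,5}] 1 has one home in row 7: r7c3 ⇒ r7c3=1.
Step 7. [r4c3∈{2,7}] row 4 places 7 nowhere but r4c3, so r4c3=7.
Step 8. [r1c5∈{6}] nothing but 6 survives at r1c5 ⇒ r1c5=6.
Step 9. [r6c2∈{2}] nothing but 2 survives at r6c2 ⇒ r6c2=2.
Step 10. [r8c1∈{6,7}] r8c1 is the only open cell in row 8 admitting 7 ⇒ r8c1=7.
Step 11. [r7c1∈{2,5}] r7c1 is the only open cell in row 7 admitting 2 ⇒ r7c1=2.
Step 12. [r5c3∈{8}] r5c3's peers cover all but 8, so r5c3=8.
Step 13. [r6c8∈{6,8}] 8 has one home in col 8: r6c8. So r6c8=8.
Step 14. [r2c2∈{1,9}] r2c2 is the only open cell in row 2 admitting 1. So r2c2=1.
Step 15. [r8c6∈{1}] nothing but 1 survives at r8c6, so r8c6=1.
Step 16. [r1c1∈{5}] r1c1's peers cover all but 5. So r1c1=5.
Step 17. [r9c8∈{1}] r9c8 has the single candidate 1, so r9c8=1.
Step 18. [r2c4∈{3}] nothing but 3 survives at r2c4, so r2c4=3.
Step 19. [r3c3∈{2}] r3c3 is down to just 2. So r3c3=2.
Step 20. [r3c2∈{7}] nothing but 7 survives at r3c2. So r3c2=7.
Step 21. [r9c3∈{5}] only 5 remains possible at r9c3, so r9c3=5.
Step 22. [r6c4∈{6}] r6c4 is down to just 6. So r6c4=6.
Step 23. [r8c3∈{6}] nothing but 6 survives at r8c3 ⇒ r8c3=6.
Step 24. [r2c1∈{6}] r2c1 has the single candidate 6 ⇒ r2c1=6.
Step 25. [r8c9∈{8}] r8c9 is down to just 8, so r8c9=8.
Step 26. [r6c5∈{1}] r6c5 is down to just 1, so r6c5=1.
Step 27. [r5c8∈{3}] only 3 remains possible at r5c8 ⇒ r5c8=3.
Step 28. [r3c6∈{4}] only 4 remains possible at r3c6 ⇒ r3c6=4.
Step 29. [r4c8∈{6}] only 6 remains possible at r4c8 ⇒ r4c8=6.
Step 30. [r6c9∈{4}] nothing but 4 survives at r6c9. So r6c9=4.
Step 31. [r7c9∈{5}] r7c9 has the single candidate 5 ⇒ r7c9=5.
Step 32. [r4c9∈{2}] only 2 remains possible at r4c9. So r4c9=2.
Step 33. [r1c2∈{9}] nothing but 9 survives at r1c2 ⇒ r1c2=9.
Step 34. [r2c9∈{9}] r2c9's peers cover all but 9. So r2c9=9.
Step 35. [r6c7∈{7}] r6c7 has the single candidate 7 ⇒ r6c7=7.
Step 36. [r5c7∈{5}] nothing but 5 survives at r5c7, so r5c7=5.
Step 37. [r9c2∈{4}] nothing but 4 survives at r9c2 ⇒ r9c2=4.
Step 38. [r7c4∈{9}] only 9 remains possible at r7c4. So r7c4=9.

Answer: 5 9 3 8 6 2 1 4 7 / 6 1 4 3 5 7 8 2 9 / 8 7 2 1 9 4 3 5 6 / 1 5 7 4 3 8 9 6 2 / 4 6 8 2 7 9 5 3 1 / 3 2 9 6 1 5 7 8 4 / 2 8 1 9 4 3 6 7 5 / 7 3 6 5 2 1 4 9 8 / 9 4 5 7 8 6 2 1 3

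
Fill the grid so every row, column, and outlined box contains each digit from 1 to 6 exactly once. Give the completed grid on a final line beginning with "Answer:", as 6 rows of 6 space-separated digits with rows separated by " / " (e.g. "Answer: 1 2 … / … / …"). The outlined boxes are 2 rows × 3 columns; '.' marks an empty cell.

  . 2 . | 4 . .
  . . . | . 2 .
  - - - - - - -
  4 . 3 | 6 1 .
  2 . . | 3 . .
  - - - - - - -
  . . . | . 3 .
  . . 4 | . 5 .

Step 1. [r2c4∈{1,5}] across col 4, 5 lands solely at r2c4, so r2c4=5.
Step 2. [r5c3∈{1,2,5,6}] in col 3, 2 fits only at r5c3 ⇒ r5c3=2.
Step 3. [r5c4∈{1}] r5c4 has the single candidate 1 ⇒ r5c4=1.
Step 4. [r3c2∈{5}] only 5 remains possible at r3c2. So r3c2=5.
Step 5. [r5c2∈{6}] r5c2's peers cover all but 6. So r5c2=6.
Step 6. [r1c5∈{6}] r1c5 is down to just 6 ⇒ r1c5=6.
Step 7. [r4c2∈{1}] r4c2's peers cover all but 1. So r4c2=1.
Step 8. [r2c1∈{1,3,6}] in col 1, 6 fits only at r2c1, so r2c1=6.
Step 9. [r2c3∈{1}] only 1 remains possible at r2c3. So r2c3=1.
Step 10. [r2c6∈{3}] r2c6 has the single candidate 3. So r2c6=3.
Step 11. [r1c1∈{3,5}] 3 has one home in row 1: r1c1. So r1c1=3.
Step 12. [r3c6∈{2}] r3c6 has the single candidate 2, so r3c6=2.
Step 13. [r4c5∈{4}] r4c5 has the single candidate 4, so r4c5=4.
Step 14. [r1c6∈{1}] only 1 remains possible at r1c6, so r1c6=1.
Step 15. [r6c2∈{3}] nothing but 3 survives at r6c2, so r6c2=3.
Step 16. [r4c3∈{6}] nothing but 6 survives at r4c3. So r4c3=6.
Step 17. [r1c3∈{5}] r1c3 has the single candidate 5 ⇒ r1c3=5.
Step 18. [r6c4∈{2}] nothing but 2 survives at r6c4 ⇒ r6c4=2.
Step 19. [r2c2∈{4}] r2c2's peers cover all but 4. So r2c2=4.
Step 20. [r4c6∈{5}] r4c6's peers cover all but 5. So r4c6=5.
Step 21. [r6c1∈{1}] nothing but 1 survives at r6c1. So r6c1=1.
Step 22. [r6c6∈{6}] r6c6 is down to just 6. So r6c6=6.
Step 23. [r5c6∈{4}] r5c6 is down to just 4. So r5c6=4.
Step 24. [r5c1∈{5}] r5c1 has the single candidate 5 ⇒ r5c1=5.

Answer: 3 2 5 4 6 1 / 6 4 1 5 2 3 / 4 5 3 6 1 2 / 2 1 6 3 4 5 / 5 6 2 1 3 4 / 1 3 4 2 5 6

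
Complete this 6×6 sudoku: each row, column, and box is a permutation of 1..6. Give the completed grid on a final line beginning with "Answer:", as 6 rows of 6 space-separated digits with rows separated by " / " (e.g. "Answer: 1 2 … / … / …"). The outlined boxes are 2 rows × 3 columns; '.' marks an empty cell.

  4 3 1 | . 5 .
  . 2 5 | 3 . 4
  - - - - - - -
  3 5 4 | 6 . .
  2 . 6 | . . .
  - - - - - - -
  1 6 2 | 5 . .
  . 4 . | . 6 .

Step 1. [r4c2∈{1}] r4c2 is down to just 1, so r4c2=1.
Step 2. [r5c6∈{3}] nothing but 3 survives at r5c6. So r5c6=3.
Step 3. [r1c4∈{2}] r1c4 has the single candidate 2 ⇒ r1c4=2.
Step 4. [r3c5∈{1,2}] across col 5, 2 lands solely at r3c5 ⇒ r3c5=2.
Step 5. [r4c4∈{4}] only 4 remains possible at r4c4, so r4c4=4.
Step 6. [r6c4∈{1}] r6c4's peers cover all but 1 ⇒ r6c4=1.
Step 7. [r3c6∈{1}] r3c6's peers cover all but 1, so r3c6=1.
Step 8. [r2c5∈{1}] r2c5 is down to just 1. So r2c5=1.
Step 9. [r2c1∈{6}] r2c1 is down to just 6 ⇒ r2c1=6.
Step 10. [r1c6∈{6}] nothing but 6 survives at r1c6. So r1c6=6.
Step 11. [r5c5∈{4}] only 4 remains possible at r5c5, so r5c5=4.
Step 12. [r6c1∈{5}] r6c1's peers cover all but 5 ⇒ r6c1=5.
Step 13. [r4c5∈{3}] nothing but 3 survives at r4c5. So r4c5=3.
Step 14. [r4c6∈{5}] nothing but 5 survives at r4c6 ⇒ r4c6=5.
Step 15. [r6c6∈{2}] nothing but 2 survives at r6c6 ⇒ r6c6=2.
Step 16. [r6c3∈{3}] r6c3's peers cover all but 3. So r6c3=3.

Answer: 4 3 1 2 5 6 / 6 2 5 3 1 4 / 3 5 4 6 2 1 / 2 1 6 4 3 5 / 1 6 2 5 4 3 / 5 4 3 1 6 2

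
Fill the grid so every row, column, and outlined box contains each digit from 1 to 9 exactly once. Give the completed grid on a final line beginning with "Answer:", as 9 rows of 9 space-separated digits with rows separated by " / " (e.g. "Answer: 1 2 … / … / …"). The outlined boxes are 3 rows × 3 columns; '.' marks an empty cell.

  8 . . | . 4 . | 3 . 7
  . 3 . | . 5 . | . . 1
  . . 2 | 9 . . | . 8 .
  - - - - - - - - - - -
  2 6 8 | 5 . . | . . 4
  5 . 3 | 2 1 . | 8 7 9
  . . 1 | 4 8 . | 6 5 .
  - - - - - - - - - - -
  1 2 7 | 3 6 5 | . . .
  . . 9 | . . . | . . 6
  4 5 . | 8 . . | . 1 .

Step 1. [r8c6∈{1,2,4,7}] col 6 places 4 nowhere but r8c6. So r8c6=4.
Step 2. [r2c3∈{4,6}] r2c3 is the only open cell in col 3 admitting 4. So r2c3=4.
Step 3. [r4c8∈{3}] r4c8 is down to just 3. So r4c8=3.
Step 4. [r8c8∈{2}] r8c8's peers cover all but 2 ⇒ r8c8=2.
Step 5. [r8c5∈{7}] nothing but 7 survives at r8c5 ⇒ r8c5=7.
Step 6. [r2c4∈{6,7}] col 4 places 7 nowhere but r2c4, so r2c4=7.
Step 7. [r1c4∈{1,6}] across col 4, 6 lands solely at r1c4, so r1c4=6.
Step 8. [r1c8∈{9}] r1c8 is down to just 9, so r1c8=9.
Step 9. [r6c2∈{7,9}] col 2 places 9 nowhere but r6c2 ⇒ r6c2=9.
Step 10. [r1c6∈{1,2}] r1c6 is the only open cell in row 1 admitting 2, so r1c6=2.
Step 11. [r9c6∈{9}] nothing but 9 survives at r9c6, so r9c6=9.
Step 12. [r3c2∈{1,7}] in col 2, 7 fits only at r3c2, so r3c2=7.
Step 13. [r3c7∈{4,5}] across row 3, 4 lands solely at r3c7, so r3c7=4.
Step 14. [r6c6∈{3,7}] r6c6 is the only open cell in row 6 admitting 3 ⇒ r6c6=3.
Step 15. [r3c1∈{6}] nothing but 6 survives at r3c1, so r3c1=6.
Step 16. [r5c2∈{4}] r5c2 has the single candidate 4 ⇒ r5c2=4.
Step 17. [r2c8∈{6}] r2c8 is down to just 6, so r2c8=6.
Step 18. [r4c5∈{9}] r4c5 has the single candidate 9, so r4c5=9.
Step 19. [r9c9∈{3}] r9c9's peers cover all but 3. So r9c9=3.
Step 20. [r8c1∈{3}] only 3 remains possible at r8c1. So r8c1=3.
Step 21. [r9c3∈{6}] nothing but 6 survives at r9c3. So r9c3=6.
Step 22. [r2c6∈{8}] r2c6 has the single candidate 8. So r2c6=8.
Step 23. [r6c9∈{2}] r6c9's peers cover all but 2, so r6c9=2.
Step 24. [r9c7∈{7}] r9c7 is down to just 7 ⇒ r9c7=7.
Step 25. [r9c5∈{2}] r9c5 has the single candidate 2, so r9c5=2.
Step 26. [r7c9∈{8}] only 8 remains possible at r7c9. So r7c9=8.
Step 27. [r5c6∈{6}] nothing but 6 survives at r5c6 ⇒ r5c6=6.
Step 28. [r8c7∈{5}] r8c7 has the single candidate 5 ⇒ r8c7=5.
Step 29. [r1c3∈{5}] nothing but 5 survives at r1c3, so r1c3=5.
Step 30. [r2c7∈{2}] r2c7 has the single candidate 2 ⇒ r2c7=2.
Step 31. [r1c2∈{1}] r1c2 is down to just 1 ⇒ r1c2=1.
Step 32. [r4c7∈{1}] r4c7 is down to just 1. So r4c7=1.
Step 33. [r2c1∈{9}] only 9 remains possible at r2c1, so r2c1=9.
Step 34. [r6c1∈{7}] r6c1's peers cover all but 7, so r6c1=7.
Step 35. [r7c8∈{4}] r7c8 has the single candidate 4, so r7c8=4.
Step 36. [r3c6∈{1}] only 1 remains possible at r3c6 ⇒ r3c6=1.
Step 37. [r3c9∈{5}] r3c9 is down to just 5. So r3c9=5.
Step 38. [r8c4∈{1}] nothing but 1 survives at r8c4, so r8c4=1.
Step 39. [r3c5∈{3}] r3c5's peers cover all but 3. So r3c5=3.
Step 40. [r7c7∈{9}] nothing but 9 survives at r7c7, so r7c7=9.
Step 41. [r8c2∈{8}] nothing but 8 survives at r8c2. So r8c2=8.
Step 42. [r4c6∈{7}] only 7 remains possible at r4c6 ⇒ r4c6=7.

Answer: 8 1 5 6 4 2 3 9 7 / 9 3 4 7 5 8 2 6 1 / 6 7 2 9 3 1 4 8 5 / 2 6 8 5 9 7 1 3 4 / 5 4 3 2 1 6 8 7 9 / 7 9 1 4 8 3 6 5 2 / 1 2 7 3 6 5 9 4 8 / 3 8 9 1 7 4 5 2 6 / 4 5 6 8 2 9 7 1 3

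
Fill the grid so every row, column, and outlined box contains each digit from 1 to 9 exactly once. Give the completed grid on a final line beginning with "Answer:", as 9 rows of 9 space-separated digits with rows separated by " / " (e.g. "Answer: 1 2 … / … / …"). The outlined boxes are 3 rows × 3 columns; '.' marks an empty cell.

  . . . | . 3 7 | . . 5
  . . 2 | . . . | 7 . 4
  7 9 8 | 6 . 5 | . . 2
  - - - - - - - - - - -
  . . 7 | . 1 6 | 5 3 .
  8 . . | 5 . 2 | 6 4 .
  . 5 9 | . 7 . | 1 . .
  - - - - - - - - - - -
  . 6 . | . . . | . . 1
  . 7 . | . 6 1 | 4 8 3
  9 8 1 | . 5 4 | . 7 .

Step 1. [r7c5∈{2,8,9}] r7c5 is the only open cell in col 5 admitting 2 ⇒ r7c5=2.
Step 2. [r2c1∈{1,3,5,6}] 5 has one home in row 2: r2c1, so r2c1=5.
Step 3. [r1c1∈{1,4,6}] r1c1 is the only open cell in col 1 admitting 1, so r1c1=1.
Step 4. [r8c4∈{9}] r8c4 has the single candidate 9. So r8c4=9.
Step 5. [r2c5∈{8,9}] col 5 places 8 nowhere but r2c5. So r2c5=8.
Step 6. [r4c2∈{2,4}] col 2 places 2 nowhere but r4c2, so r4c2=2.
Step 7. [r9c4∈{3}] r9c4's peers cover all but 3. So r9c4=3.
Step 8. [r6c9∈{8}] r6c9 is down to just 8. So r6c9=8.
Step 9. [r2c8∈{1,6,9}] r2c8 is the only open cell in row 2 admitting 6. So r2c8=6.
Step 10. [r5c3∈{3}] only 3 remains possible at r5c3 ⇒ r5c3=3.
Step 11. [r6c4∈{4}] r6c4's peers cover all but 4. So r6c4=4.
Step 12. [r1c8∈{9}] r1c8's peers cover all but 9 ⇒ r1c8=9.
Step 13. [r7c4∈{7,8}] r7c4 is the only open cell in row 7 admitting 7. So r7c4=7.
Step 14. [r5c5∈{9}] r5c5 has the single candidate 9. So r5c5=9.
Step 15. [r7c8∈{5}] r7c8's peers cover all but 5, so r7c8=5.
Step 16. [r7c3∈{4}] nothing but 4 survives at r7c3. So r7c3=4.
Step 17. [r1c4∈{2}] nothing but 2 survives at r1c4. So r1c4=2.
Step 18. [r5c2∈{1}] r5c2 has the single candidate 1 ⇒ r5c2=1.
Step 19. [r9c7∈{2}] r9c7's peers cover all but 2 ⇒ r9c7=2.
Step 20. [r4c9∈{9}] r4c9 is down to just 9 ⇒ r4c9=9.
Step 21. [r1c3∈{6}] nothing but 6 survives at r1c3, so r1c3=6.
Step 22. [r3c8∈{1}] only 1 remains possible at r3c8, so r3c8=1.
Step 23. [r2c6∈{9}] nothing but 9 survives at r2c6. So r2c6=9.
Step 24. [r3c7∈{3}] only 3 remains possible at r3c7. So r3c7=3.
Step 25. [r4c1∈{4}] r4c1 has the single candidate 4 ⇒ r4c1=4.
Step 26. [r8c3∈{5}] only 5 remains possible at r8c3, so r8c3=5.
Step 27. [r8c1∈{2}] only 2 remains possible at r8c1. So r8c1=2.
Step 28. [r7c7∈{9}] r7c7 is down to just 9. So r7c7=9.
Step 29. [r6c8∈{2}] nothing but 2 survives at r6c8, so r6c8=2.
Step 30. [r6c1∈{6}] only 6 remains possible at r6c1. So r6c1=6.
Step 31. [r3c5∈{4}] nothing but 4 survives at r3c5, so r3c5=4.
Step 32. [r6c6∈{3}] nothing but 3 survives at r6c6. So r6c6=3.
Step 33. [r9c9∈{6}] only 6 remains possible at r9c9. So r9c9=6.
Step 34. [r1c7∈{8}] r1c7 has the single candidate 8 ⇒ r1c7=8.
Step 35. [r5c9∈{7}] only 7 remains possible at r5c9. So r5c9=7.
Step 36. [r4c4∈{8}] r4c4's peers cover all but 8, so r4c4=8.
Step 37. [r2c4∈{1}] only 1 remains possible at r2c4 ⇒ r2c4=1.
Step 38. [r1c2∈{4}] r1c2's peers cover all but 4, so r1c2=4.
Step 39. [r7c6∈{8}] r7c6 has the single candidate 8. So r7c6=8.
Step 40. [r7c1∈{3}] only 3 remains possible at r7c1 ⇒ r7c1=3.
Step 41. [r2c2∈{3}] r2c2's peers cover all but 3, so r2c2=3.

Answer: 1 4 6 2 3 7 8 9 5 / 5 3 2 1 8 9 7 6 4 / 7 9 8 6 4 5 3 1 2 / 4 2 7 8 1 6 5 3 9 / 8 1 3 5 9 2 6 4 7 / 6 5 9 4 7 3 1 2 8 / 3 6 4 7 2 8 9 5 1 / 2 7 5 9 6 1 4 8 3 / 9 8 1 3 5 4 2 7 6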